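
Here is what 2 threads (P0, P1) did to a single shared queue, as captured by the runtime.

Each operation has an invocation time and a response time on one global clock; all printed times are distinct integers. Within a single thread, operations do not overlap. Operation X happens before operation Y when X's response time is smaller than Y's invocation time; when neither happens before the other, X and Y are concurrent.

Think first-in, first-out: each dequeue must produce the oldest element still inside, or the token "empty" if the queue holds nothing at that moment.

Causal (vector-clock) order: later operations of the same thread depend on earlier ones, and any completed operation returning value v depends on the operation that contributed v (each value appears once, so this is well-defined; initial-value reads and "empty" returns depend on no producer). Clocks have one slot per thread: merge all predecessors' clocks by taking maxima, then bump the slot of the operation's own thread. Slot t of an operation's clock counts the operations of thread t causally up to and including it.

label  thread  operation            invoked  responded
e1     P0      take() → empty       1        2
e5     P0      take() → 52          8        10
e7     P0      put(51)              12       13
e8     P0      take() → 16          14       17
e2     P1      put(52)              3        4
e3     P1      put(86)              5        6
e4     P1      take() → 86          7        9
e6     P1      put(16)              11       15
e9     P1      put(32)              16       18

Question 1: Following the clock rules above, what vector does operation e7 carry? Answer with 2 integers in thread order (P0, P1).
Answer: (3, 1)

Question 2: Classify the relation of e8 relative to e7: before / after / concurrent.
Answer: after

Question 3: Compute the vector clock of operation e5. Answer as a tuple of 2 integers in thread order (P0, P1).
Answer: (2, 1)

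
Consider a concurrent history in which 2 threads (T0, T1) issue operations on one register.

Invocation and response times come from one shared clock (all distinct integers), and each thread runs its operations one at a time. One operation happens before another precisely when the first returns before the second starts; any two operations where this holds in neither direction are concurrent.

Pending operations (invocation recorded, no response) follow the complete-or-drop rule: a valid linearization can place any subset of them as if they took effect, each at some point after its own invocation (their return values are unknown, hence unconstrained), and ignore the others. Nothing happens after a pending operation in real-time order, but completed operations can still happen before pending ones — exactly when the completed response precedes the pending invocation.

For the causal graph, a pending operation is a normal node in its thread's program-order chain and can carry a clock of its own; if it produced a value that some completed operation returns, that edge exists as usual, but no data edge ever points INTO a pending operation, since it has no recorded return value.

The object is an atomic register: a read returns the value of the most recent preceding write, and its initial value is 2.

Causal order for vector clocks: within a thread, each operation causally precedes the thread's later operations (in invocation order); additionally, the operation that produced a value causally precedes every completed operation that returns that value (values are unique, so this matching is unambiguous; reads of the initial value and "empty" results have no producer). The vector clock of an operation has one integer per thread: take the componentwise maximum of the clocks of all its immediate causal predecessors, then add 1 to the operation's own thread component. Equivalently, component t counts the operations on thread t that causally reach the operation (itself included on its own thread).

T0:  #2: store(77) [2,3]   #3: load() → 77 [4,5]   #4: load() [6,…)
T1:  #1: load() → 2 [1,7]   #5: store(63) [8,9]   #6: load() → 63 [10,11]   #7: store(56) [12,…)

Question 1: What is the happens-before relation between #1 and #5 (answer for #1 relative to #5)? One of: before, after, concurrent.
#1 spans [1,7], #5 spans [8,9]
resp(#1)=7 < inv(#5)=8

before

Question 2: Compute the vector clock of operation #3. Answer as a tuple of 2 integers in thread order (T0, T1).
root op #1, invoked 1: fresh clock plus T1's own tick → (0, 1)
root op #2, invoked 2: fresh clock plus T0's own tick → (1, 0)
#5, invoked 8, takes VC(#1)=(0, 1) under max, adds 1 for T1 → (0, 2)
#3, invoked 4, takes VC(#2)=(1, 0) under max, adds 1 for T0 → (2, 0)
#6, invoked 10, takes VC(#5)=(0, 2) under max, adds 1 for T1 → (0, 3)
#4, invoked 6, takes VC(#3)=(2, 0) under max, adds 1 for T0 → (3, 0)
#7, invoked 12, takes VC(#6)=(0, 3) under max, adds 1 for T1 → (0, 4)
target: VC(#3) = (2, 0)

(2, 0)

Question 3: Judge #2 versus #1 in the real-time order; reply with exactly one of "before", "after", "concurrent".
#2 spans [2,3], #1 spans [1,7]
the intervals overlap in both directions

concurrent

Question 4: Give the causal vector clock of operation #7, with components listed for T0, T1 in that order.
invoked at 1, #1 has no predecessors; its own T1 bump gives (0, 1)
invoked at 2, #2 has no predecessors; its own T0 bump gives (1, 0)
merge at #5 (invoked 8): VC(#1)=(0, 1), own-thread bump on T1 → (0, 2)
merge at #3 (invoked 4): VC(#2)=(1, 0), own-thread bump on T0 → (2, 0)
merge at #6 (invoked 10): VC(#5)=(0, 2), own-thread bump on T1 → (0, 3)
merge at #4 (invoked 6): VC(#3)=(2, 0), own-thread bump on T0 → (3, 0)
merge at #7 (invoked 12): VC(#6)=(0, 3), own-thread bump on T1 → (0, 4)
target: VC(#7) = (0, 4)

(0, 4)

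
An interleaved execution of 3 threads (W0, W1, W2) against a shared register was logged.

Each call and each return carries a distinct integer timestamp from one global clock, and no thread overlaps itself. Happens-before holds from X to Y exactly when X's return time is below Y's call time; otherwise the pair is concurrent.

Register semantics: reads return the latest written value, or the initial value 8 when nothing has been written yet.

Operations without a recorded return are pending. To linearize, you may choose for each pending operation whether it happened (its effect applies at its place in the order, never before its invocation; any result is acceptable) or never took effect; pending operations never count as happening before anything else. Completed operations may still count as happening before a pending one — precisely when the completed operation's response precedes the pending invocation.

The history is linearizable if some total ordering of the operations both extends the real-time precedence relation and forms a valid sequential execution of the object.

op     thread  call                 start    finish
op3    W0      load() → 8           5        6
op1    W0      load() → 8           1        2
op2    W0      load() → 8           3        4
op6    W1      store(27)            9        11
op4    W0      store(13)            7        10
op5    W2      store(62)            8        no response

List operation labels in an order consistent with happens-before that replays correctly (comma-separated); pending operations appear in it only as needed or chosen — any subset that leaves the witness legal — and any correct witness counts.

1. op1 load() → 8, leaving value 8
2. op2 load() → 8, leaving value 8
3. op3 load() → 8, leaving value 8
4. op4 store(13), leaving value 13
5. op5 store(62) (pending, included), leaving value 62
6. op6 store(27), leaving value 27

op1, op2, op3, op4, op5, op6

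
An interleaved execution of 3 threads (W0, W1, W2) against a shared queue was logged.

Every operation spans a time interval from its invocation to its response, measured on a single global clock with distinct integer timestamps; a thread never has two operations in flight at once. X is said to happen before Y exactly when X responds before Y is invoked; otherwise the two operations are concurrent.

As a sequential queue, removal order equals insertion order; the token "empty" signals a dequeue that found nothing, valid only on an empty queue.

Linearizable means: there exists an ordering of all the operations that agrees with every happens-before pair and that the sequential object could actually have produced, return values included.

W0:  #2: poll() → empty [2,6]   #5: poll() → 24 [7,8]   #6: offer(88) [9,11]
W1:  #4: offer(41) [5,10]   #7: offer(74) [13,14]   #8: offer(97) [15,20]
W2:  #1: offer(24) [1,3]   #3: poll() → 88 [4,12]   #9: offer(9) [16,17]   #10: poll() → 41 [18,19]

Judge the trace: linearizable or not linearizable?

linearizable

one valid linearization: #2, #1, #5, #6, #3, #4, #7, #8, #9, #10
step 1: #2 poll() → empty — queue <>
step 2: #1 offer(24) — queue <24>
step 3: #5 poll() → 24 — queue <>
step 4: #6 offer(88) — queue <88>
step 5: #3 poll() → 88 — queue <>
step 6: #4 offer(41) — queue <41>
step 7: #7 offer(74) — queue <41,74>
step 8: #8 offer(97) — queue <41,74,97>
step 9: #9 offer(9) — queue <41,74,97,9>
step 10: #10 poll() → 41 — queue <74,97,9>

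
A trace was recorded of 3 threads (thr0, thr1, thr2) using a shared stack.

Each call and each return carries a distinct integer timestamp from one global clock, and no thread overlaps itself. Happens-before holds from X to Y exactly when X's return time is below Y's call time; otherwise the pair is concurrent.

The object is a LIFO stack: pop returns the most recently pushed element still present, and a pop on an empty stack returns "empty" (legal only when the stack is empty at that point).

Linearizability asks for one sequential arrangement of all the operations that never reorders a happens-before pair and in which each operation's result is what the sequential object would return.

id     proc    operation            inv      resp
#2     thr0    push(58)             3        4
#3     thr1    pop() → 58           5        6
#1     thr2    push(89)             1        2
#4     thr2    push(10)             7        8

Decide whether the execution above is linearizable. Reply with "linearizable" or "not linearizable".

linearizable

witness order: #1, #2, #3, #4
1. #1 push(89), leaving stack <89>
2. #2 push(58), leaving stack <89,58>
3. #3 pop() → 58, leaving stack <89>
4. #4 push(10), leaving stack <89,10>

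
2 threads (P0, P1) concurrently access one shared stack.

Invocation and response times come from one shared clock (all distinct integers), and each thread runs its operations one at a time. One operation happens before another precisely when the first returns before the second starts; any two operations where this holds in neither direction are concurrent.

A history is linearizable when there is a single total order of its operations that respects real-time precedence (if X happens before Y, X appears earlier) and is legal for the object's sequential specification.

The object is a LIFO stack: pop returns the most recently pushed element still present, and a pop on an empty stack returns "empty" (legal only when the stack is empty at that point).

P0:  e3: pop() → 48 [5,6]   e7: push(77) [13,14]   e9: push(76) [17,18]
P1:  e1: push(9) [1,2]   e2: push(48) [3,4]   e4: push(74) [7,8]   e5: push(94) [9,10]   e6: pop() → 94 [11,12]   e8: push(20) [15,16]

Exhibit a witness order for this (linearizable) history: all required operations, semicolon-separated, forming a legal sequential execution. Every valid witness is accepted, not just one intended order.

after step 1 (e1 push(9)): stack <9>
after step 2 (e2 push(48)): stack <9,48>
after step 3 (e3 pop() → 48): stack <9>
after step 4 (e4 push(74)): stack <9,74>
after step 5 (e5 push(94)): stack <9,74,94>
after step 6 (e6 pop() → 94): stack <9,74>
after step 7 (e7 push(77)): stack <9,74,77>
after step 8 (e8 push(20)): stack <9,74,77,20>
after step 9 (e9 push(76)): stack <9,74,77,20,76>

e1; e2; e3; e4; e5; e6; e7; e8; e9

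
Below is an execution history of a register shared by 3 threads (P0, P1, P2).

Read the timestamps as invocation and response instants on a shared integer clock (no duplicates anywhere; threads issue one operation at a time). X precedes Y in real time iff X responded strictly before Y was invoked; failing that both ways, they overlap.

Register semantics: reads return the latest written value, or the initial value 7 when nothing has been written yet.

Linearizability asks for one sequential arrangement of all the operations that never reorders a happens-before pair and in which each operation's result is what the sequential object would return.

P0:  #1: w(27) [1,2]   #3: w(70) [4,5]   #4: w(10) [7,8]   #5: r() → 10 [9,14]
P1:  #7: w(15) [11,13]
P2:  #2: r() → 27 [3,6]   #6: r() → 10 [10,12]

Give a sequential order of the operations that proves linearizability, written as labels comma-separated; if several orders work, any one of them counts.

after step 1 (#1 w(27)): value 27
after step 2 (#2 r() → 27): value 27
after step 3 (#3 w(70)): value 70
after step 4 (#4 w(10)): value 10
after step 5 (#5 r() → 10): value 10
after step 6 (#6 r() → 10): value 10
after step 7 (#7 w(15)): value 15

#1, #2, #3, #4, #5, #6, #7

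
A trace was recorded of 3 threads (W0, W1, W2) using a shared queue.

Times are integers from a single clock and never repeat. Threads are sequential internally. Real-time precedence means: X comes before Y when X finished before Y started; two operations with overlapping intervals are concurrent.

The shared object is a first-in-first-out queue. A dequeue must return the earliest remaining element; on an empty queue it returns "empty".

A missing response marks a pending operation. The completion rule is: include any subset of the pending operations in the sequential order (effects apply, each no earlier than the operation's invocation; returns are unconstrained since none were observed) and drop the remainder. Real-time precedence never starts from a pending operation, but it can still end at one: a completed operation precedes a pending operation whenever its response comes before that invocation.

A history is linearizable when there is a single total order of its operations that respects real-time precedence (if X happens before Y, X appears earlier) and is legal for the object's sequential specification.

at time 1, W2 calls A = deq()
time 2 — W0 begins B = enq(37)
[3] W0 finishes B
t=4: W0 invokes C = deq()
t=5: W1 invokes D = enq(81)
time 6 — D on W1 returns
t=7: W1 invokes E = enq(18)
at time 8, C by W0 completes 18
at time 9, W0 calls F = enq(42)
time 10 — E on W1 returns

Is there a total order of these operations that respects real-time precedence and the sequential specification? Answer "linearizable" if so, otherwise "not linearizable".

not linearizable

already the first 8 events (up to C's response at time 8) admit no linearization; the first 7 still do
real-time-consistent orders of the 3 completed operations: 2 — all fail the queue replay
include/drop combinations of the 2 pending operations (A, E) were all tried; none helps
for example B, C, D (pending dropped) fails at step 2: C deq() → 18 is not legal there
for example B, D, C (pending dropped) fails at step 3: C deq() → 18 is not legal there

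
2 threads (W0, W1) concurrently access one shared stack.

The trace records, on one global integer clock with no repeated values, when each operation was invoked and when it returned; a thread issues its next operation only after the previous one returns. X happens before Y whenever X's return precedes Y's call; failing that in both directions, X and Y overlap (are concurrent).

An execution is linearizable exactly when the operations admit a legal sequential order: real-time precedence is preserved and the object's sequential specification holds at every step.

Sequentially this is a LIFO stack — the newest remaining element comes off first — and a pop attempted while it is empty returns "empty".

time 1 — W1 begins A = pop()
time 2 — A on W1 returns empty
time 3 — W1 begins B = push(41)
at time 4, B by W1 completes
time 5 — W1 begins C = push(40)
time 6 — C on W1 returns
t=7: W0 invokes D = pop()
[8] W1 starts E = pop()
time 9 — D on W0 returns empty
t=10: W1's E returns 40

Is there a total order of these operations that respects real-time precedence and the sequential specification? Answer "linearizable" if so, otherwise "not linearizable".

not linearizable

the violation lands at event 9, D's response at time 9: events 1..8 linearize, events 1..9 do not
exhaustive check: the 4 completed stack ops admit one real-time order; illegal
completion choices over the 1 pending operation (E) were checked; none helps
e.g. A, B, C, D (pending dropped): illegal at step 4, since D pop() → empty cannot apply there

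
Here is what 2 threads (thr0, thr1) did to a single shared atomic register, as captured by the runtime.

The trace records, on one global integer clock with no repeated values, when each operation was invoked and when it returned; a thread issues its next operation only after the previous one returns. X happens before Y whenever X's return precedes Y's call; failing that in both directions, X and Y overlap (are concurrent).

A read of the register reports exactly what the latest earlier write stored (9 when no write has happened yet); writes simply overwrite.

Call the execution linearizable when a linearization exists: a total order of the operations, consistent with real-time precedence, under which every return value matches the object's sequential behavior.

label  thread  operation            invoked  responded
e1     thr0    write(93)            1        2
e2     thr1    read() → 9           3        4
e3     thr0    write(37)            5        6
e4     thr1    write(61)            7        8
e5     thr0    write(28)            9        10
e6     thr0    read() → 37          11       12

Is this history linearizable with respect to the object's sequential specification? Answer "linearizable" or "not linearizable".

not linearizable

the violation lands at event 4, e2's response at time 4: events 1..3 linearize, events 1..4 do not
the sole real-time-consistent order of 2 completed operations fails the atomic register replay
one such order, e1, e2, breaks at step 2 where e2 read() → 9 is illegal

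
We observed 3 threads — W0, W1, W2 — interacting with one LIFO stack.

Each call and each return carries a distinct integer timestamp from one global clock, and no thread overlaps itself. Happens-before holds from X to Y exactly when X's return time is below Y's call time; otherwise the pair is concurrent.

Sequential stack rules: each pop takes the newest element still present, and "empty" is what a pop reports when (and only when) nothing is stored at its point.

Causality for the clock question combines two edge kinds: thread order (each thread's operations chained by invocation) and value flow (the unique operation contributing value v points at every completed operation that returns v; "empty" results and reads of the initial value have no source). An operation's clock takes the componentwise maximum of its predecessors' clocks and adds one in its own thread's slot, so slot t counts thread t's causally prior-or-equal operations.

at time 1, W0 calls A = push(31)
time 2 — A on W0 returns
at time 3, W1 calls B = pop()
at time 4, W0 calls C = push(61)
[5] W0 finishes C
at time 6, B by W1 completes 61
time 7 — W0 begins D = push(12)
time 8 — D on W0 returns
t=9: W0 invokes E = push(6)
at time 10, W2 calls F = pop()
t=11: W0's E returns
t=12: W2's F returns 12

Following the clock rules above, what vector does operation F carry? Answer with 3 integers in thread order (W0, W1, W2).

root op A, invoked 1: fresh clock plus W0's own tick → (1, 0, 0)
C, invoked 4, takes VC(A)=(1, 0, 0) under max, adds 1 for W0 → (2, 0, 0)
B, invoked 3, takes VC(C)=(2, 0, 0) under max, adds 1 for W1 → (2, 1, 0)
D, invoked 7, takes VC(C)=(2, 0, 0) under max, adds 1 for W0 → (3, 0, 0)
F, invoked 10, takes VC(D)=(3, 0, 0) under max, adds 1 for W2 → (3, 0, 1)
E, invoked 9, takes VC(D)=(3, 0, 0) under max, adds 1 for W0 → (4, 0, 0)
target: VC(F) = (3, 0, 1)

(3, 0, 1)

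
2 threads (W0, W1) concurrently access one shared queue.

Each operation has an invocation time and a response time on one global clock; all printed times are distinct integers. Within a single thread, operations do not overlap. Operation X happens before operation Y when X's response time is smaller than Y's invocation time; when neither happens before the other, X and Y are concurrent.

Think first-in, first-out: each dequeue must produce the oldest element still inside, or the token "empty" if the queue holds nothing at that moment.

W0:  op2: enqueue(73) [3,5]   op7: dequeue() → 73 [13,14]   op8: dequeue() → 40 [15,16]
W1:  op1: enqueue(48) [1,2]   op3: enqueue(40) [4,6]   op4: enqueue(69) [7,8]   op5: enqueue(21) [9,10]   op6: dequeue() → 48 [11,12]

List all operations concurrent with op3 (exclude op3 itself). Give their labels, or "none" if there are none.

op2

op3 spans [4,6]; an op avoiding the whole window 4..6 is ordered, any other is concurrent
op1 [1,2]: before
op2 [3,5]: concurrent
op4 [7,8]: after
op5 [9,10]: after
op6 [11,12]: after
op7 [13,14]: after
op8 [15,16]: after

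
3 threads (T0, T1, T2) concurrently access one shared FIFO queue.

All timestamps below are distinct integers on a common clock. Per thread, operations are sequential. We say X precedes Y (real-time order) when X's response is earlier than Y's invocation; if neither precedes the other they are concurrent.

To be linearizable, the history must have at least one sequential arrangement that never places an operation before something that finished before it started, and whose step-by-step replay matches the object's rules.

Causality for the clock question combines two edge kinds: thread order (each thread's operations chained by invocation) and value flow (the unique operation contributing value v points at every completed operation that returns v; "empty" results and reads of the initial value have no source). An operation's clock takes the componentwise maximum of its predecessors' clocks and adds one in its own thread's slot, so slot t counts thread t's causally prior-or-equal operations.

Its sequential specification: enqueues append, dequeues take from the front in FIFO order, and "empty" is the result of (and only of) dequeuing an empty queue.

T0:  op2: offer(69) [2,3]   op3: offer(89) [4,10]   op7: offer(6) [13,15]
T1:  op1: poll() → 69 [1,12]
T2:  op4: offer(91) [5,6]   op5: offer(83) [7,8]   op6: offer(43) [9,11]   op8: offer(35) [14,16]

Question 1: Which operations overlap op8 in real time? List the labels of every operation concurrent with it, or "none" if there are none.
overlap test against op8 [14,16]: concurrent iff the interval meets 14..16
op1 [1,12]: before
op2 [2,3]: before
op3 [4,10]: before
op4 [5,6]: before
op5 [7,8]: before
op6 [9,11]: before
op7 [13,15]: concurrent

op7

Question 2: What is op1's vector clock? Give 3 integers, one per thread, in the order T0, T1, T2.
invoked at 5, op4 has no predecessors; its own T2 bump gives (0, 0, 1)
invoked at 2, op2 has no predecessors; its own T0 bump gives (1, 0, 0)
from VC(op4)=(0, 0, 1), op5 (invoked 7) maxes components and bumps T2 → (0, 0, 2)
from VC(op2)=(1, 0, 0), op1 (invoked 1) maxes components and bumps T1 → (1, 1, 0)
from VC(op2)=(1, 0, 0), op3 (invoked 4) maxes components and bumps T0 → (2, 0, 0)
from VC(op5)=(0, 0, 2), op6 (invoked 9) maxes components and bumps T2 → (0, 0, 3)
from VC(op3)=(2, 0, 0), op7 (invoked 13) maxes components and bumps T0 → (3, 0, 0)
from VC(op6)=(0, 0, 3), op8 (invoked 14) maxes components and bumps T2 → (0, 0, 4)
target: VC(op1) = (1, 1, 0)

(1, 1, 0)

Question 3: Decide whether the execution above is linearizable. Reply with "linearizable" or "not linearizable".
one valid linearization: op2, op1, op3, op4, op5, op6, op7, op8
after step 1 (op2 offer(69)): queue <69>
after step 2 (op1 poll() → 69): queue <>
after step 3 (op3 offer(89)): queue <89>
after step 4 (op4 offer(91)): queue <89,91>
after step 5 (op5 offer(83)): queue <89,91,83>
after step 6 (op6 offer(43)): queue <89,91,83,43>
after step 7 (op7 offer(6)): queue <89,91,83,43,6>
after step 8 (op8 offer(35)): queue <89,91,83,43,6,35>

linearizable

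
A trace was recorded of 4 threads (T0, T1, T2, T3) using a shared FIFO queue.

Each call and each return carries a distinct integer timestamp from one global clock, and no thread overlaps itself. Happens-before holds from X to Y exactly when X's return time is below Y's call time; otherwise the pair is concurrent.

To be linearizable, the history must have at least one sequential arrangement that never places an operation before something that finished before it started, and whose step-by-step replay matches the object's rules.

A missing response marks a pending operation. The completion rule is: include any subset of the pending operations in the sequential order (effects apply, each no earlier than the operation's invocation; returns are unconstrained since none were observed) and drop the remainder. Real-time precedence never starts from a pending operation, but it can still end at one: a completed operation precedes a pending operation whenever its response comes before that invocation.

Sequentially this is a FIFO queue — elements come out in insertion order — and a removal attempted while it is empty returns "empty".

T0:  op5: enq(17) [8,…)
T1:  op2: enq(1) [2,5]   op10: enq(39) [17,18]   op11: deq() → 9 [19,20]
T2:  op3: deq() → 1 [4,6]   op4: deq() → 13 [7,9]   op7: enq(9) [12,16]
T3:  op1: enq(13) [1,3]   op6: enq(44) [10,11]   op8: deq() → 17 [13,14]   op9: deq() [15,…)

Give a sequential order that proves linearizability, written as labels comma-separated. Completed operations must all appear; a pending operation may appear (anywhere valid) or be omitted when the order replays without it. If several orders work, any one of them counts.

op2, op1, op3, op4, op5, op6, op7, op8, op9, op10, op11

step 1: op2 enq(1) — queue <1>
step 2: op1 enq(13) — queue <1,13>
step 3: op3 deq() → 1 — queue <13>
step 4: op4 deq() → 13 — queue <>
step 5: op5 enq(17) (pending, included) — queue <17>
step 6: op6 enq(44) — queue <17,44>
step 7: op7 enq(9) — queue <17,44,9>
step 8: op8 deq() → 17 — queue <44,9>
step 9: op9 deq() (pending, included) — queue <9>
step 10: op10 enq(39) — queue <9,39>
step 11: op11 deq() → 9 — queue <39>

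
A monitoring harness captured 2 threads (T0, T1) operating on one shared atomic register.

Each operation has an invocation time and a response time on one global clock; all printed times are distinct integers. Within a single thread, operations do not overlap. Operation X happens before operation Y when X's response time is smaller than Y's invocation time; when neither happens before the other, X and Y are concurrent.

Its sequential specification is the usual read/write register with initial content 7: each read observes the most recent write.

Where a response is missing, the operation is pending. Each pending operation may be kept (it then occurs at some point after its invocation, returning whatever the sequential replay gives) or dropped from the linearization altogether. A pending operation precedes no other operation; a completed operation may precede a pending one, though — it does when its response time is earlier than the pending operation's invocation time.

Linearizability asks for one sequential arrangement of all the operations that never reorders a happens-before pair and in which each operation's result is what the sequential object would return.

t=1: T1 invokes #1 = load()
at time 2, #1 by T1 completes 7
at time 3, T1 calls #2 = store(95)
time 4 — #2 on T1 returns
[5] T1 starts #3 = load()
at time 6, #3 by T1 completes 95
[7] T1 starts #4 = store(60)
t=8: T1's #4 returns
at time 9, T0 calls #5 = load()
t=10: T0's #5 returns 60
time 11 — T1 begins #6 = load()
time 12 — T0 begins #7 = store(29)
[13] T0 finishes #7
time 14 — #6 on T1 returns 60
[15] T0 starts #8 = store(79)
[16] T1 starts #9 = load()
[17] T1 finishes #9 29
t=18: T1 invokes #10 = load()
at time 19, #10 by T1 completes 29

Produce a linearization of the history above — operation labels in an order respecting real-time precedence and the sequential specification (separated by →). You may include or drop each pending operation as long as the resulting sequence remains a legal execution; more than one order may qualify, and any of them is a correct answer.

step 1: #1 load() → 7 — value 7
step 2: #2 store(95) — value 95
step 3: #3 load() → 95 — value 95
step 4: #4 store(60) — value 60
step 5: #5 load() → 60 — value 60
step 6: #6 load() → 60 — value 60
step 7: #7 store(29) — value 29
step 8: #9 load() → 29 — value 29
step 9: #10 load() → 29 — value 29

#1 → #2 → #3 → #4 → #5 → #6 → #7 → #9 → #10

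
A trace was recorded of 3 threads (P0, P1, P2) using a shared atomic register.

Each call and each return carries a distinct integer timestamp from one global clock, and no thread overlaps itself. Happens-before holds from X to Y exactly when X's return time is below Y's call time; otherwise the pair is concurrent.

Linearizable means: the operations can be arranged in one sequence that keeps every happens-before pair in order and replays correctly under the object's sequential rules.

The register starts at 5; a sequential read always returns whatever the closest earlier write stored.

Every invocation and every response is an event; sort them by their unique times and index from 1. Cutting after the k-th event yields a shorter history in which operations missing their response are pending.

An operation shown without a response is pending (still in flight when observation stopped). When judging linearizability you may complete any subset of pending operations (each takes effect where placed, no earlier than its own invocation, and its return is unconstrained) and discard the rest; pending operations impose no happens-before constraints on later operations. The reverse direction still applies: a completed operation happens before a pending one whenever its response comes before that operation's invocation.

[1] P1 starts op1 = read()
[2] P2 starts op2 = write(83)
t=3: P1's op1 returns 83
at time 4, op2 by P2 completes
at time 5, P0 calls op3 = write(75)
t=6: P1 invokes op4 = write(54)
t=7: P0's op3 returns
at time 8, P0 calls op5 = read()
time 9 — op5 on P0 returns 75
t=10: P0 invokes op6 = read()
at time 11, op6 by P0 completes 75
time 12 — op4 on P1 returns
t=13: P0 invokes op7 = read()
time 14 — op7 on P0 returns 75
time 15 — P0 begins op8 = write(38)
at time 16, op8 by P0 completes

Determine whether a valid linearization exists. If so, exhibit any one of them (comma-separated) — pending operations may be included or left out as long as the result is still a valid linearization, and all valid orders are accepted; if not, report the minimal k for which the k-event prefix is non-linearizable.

after step 1 (op2 write(83)): value 83
after step 2 (op1 read() → 83): value 83
after step 3 (op4 write(54)): value 54
after step 4 (op3 write(75)): value 75
after step 5 (op5 read() → 75): value 75
after step 6 (op6 read() → 75): value 75
after step 7 (op7 read() → 75): value 75
after step 8 (op8 write(38)): value 38

linearizable — witness: op2, op1, op4, op3, op5, op6, op7, op8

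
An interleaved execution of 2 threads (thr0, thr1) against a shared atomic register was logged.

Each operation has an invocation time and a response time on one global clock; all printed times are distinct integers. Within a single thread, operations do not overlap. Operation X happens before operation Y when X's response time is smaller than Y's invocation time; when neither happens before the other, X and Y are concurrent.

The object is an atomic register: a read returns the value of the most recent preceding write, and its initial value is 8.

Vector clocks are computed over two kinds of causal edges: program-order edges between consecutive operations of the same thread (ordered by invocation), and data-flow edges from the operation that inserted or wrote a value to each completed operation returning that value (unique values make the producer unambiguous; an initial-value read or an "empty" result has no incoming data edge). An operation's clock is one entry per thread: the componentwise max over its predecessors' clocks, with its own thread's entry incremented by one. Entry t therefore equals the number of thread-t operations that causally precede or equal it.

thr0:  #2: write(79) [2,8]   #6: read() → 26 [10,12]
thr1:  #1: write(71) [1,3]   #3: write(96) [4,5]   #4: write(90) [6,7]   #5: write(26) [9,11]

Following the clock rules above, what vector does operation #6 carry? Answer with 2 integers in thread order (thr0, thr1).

(2, 4)

#1, invoked 1, has no incoming edges; only thr1's bump applies → (0, 1)
#2, invoked 2, has no incoming edges; only thr0's bump applies → (1, 0)
#3 (invocation 4): componentwise max over VC(#1)=(0, 1), +1 at thr1, giving (0, 2)
#4 (invocation 6): componentwise max over VC(#3)=(0, 2), +1 at thr1, giving (0, 3)
#5 (invocation 9): componentwise max over VC(#4)=(0, 3), +1 at thr1, giving (0, 4)
#6 (invocation 10): componentwise max over VC(#2)=(1, 0), VC(#5)=(0, 4), +1 at thr0, giving (2, 4)
target: VC(#6) = (2, 4)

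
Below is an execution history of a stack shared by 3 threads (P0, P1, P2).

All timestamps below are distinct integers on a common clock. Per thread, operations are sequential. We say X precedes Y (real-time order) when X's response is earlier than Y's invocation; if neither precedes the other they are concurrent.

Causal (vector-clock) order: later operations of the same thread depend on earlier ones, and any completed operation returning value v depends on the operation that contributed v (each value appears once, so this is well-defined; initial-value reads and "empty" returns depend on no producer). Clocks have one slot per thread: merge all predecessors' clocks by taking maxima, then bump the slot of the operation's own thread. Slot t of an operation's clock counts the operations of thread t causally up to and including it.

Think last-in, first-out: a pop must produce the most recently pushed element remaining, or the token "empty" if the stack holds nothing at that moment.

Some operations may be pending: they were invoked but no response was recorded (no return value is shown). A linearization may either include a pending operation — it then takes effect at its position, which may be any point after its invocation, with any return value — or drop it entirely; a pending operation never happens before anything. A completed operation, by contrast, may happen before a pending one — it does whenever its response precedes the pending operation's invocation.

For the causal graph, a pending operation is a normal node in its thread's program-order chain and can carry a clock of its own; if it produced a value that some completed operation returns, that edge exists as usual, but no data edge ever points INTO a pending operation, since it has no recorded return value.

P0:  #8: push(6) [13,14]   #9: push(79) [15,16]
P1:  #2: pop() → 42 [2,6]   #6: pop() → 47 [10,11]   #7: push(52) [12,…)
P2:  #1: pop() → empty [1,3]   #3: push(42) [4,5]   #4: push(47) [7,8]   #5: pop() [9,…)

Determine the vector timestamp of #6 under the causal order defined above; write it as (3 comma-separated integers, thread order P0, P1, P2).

no predecessors for #1 (invoked 1): P2 increments from zero → (0, 0, 1)
no predecessors for #8 (invoked 13): P0 increments from zero → (1, 0, 0)
invoked at 4, #3 merges VC(#1)=(0, 0, 1) and bumps P2's slot → (0, 0, 2)
invoked at 15, #9 merges VC(#8)=(1, 0, 0) and bumps P0's slot → (2, 0, 0)
invoked at 7, #4 merges VC(#3)=(0, 0, 2) and bumps P2's slot → (0, 0, 3)
invoked at 2, #2 merges VC(#3)=(0, 0, 2) and bumps P1's slot → (0, 1, 2)
invoked at 9, #5 merges VC(#4)=(0, 0, 3) and bumps P2's slot → (0, 0, 4)
invoked at 10, #6 merges VC(#2)=(0, 1, 2), VC(#4)=(0, 0, 3) and bumps P1's slot → (0, 2, 3)
invoked at 12, #7 merges VC(#6)=(0, 2, 3) and bumps P1's slot → (0, 3, 3)
target: VC(#6) = (0, 2, 3)

(0, 2, 3)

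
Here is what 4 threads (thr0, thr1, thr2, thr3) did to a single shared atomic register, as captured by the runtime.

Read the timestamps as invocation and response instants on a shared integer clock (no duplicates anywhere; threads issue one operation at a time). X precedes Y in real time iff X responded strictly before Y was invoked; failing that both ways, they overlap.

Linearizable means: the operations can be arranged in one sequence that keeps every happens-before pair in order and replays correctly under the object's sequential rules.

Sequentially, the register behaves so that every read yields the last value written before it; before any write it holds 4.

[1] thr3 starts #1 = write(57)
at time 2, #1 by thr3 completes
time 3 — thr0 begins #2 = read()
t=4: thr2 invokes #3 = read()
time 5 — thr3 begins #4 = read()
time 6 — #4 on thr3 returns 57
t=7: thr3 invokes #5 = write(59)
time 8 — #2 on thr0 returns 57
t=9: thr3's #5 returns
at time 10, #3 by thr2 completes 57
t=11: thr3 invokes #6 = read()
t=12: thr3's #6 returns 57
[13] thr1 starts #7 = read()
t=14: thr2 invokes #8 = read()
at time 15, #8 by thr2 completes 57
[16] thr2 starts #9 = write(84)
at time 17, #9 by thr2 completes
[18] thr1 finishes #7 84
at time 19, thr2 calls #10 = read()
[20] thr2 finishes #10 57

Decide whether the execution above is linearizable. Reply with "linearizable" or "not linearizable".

not linearizable

the violation lands at event 12, #6's response at time 12: events 1..11 linearize, events 1..12 do not
real-time-consistent orders of the 6 completed operations: 12 — all fail the atomic register replay
one such order, #1, #2, #3, #4, #5, #6, breaks at step 6 where #6 read() → 57 is illegal
one such order, #1, #2, #4, #3, #5, #6, breaks at step 6 where #6 read() → 57 is illegal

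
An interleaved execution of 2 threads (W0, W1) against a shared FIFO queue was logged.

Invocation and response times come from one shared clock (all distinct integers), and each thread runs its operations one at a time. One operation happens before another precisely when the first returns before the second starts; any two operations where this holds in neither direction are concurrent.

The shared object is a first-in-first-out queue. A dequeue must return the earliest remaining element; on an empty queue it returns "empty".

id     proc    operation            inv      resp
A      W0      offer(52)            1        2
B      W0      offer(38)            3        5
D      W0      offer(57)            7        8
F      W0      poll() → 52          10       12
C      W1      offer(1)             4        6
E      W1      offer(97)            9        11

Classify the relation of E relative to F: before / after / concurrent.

concurrent

E spans [9,11], F spans [10,12]
the intervals overlap in both directions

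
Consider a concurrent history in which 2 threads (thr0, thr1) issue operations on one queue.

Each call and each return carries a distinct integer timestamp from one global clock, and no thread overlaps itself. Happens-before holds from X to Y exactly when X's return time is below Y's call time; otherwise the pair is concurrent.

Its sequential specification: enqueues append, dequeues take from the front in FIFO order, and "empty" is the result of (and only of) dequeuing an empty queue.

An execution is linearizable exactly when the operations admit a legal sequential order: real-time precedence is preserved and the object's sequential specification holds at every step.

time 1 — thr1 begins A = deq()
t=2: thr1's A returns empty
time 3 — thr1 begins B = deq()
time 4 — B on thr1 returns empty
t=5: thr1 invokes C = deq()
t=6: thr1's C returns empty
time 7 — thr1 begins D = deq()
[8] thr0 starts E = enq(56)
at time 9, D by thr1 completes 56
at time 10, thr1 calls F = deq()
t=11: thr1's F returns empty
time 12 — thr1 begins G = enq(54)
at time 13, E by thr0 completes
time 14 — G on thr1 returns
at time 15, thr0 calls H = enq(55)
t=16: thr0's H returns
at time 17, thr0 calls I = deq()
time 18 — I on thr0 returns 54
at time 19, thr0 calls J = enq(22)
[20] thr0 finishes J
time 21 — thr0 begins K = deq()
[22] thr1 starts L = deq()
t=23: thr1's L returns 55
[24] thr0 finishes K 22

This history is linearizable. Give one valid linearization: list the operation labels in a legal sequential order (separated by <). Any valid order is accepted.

after step 1 (A deq() → empty): queue <>
after step 2 (B deq() → empty): queue <>
after step 3 (C deq() → empty): queue <>
after step 4 (E enq(56)): queue <56>
after step 5 (D deq() → 56): queue <>
after step 6 (F deq() → empty): queue <>
after step 7 (G enq(54)): queue <54>
after step 8 (H enq(55)): queue <54,55>
after step 9 (I deq() → 54): queue <55>
after step 10 (J enq(22)): queue <55,22>
after step 11 (L deq() → 55): queue <22>
after step 12 (K deq() → 22): queue <>

A < B < C < E < D < F < G < H < I < J < L < K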